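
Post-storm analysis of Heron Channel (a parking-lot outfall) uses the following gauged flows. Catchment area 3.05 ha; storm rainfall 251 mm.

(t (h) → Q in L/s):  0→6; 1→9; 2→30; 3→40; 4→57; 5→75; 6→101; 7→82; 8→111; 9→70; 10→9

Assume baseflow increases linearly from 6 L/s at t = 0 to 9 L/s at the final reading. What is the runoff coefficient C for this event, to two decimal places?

ΣQ_DR = 507.5 L/s; V = ΣQ_DR·Δt = 1.827 × 10^6 L.
Runoff depth d = V / A = 59.90 mm.
C = d / P = 59.90 / 251 = 0.24.

C ≈ 0.24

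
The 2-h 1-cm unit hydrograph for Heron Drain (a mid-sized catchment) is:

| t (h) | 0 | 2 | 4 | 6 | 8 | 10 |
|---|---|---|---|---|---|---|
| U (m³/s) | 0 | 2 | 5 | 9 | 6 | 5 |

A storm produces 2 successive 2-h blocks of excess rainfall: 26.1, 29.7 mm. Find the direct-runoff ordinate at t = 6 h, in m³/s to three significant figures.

Q ≈ 38.3 m³/s

By discrete convolution, Q_j = Σ (P_i / 10 mm) · U_{j−i}.
At t = 6 h (j=3): Q = (26.1/10)·9 + (29.7/10)·5 = 38.3 m³/s.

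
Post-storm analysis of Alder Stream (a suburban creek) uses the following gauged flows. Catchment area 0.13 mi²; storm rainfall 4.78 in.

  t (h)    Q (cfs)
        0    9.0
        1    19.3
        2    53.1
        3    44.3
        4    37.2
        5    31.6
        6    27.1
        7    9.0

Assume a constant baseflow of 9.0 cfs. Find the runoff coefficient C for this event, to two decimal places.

ΣQ_DR = 158.6 cfs; V = ΣQ_DR·Δt = 5.710 × 10^5 ft³.
Runoff depth d = V / A = 1.890 in.
C = d / P = 1.890 / 4.78 = 0.40.

C ≈ 0.40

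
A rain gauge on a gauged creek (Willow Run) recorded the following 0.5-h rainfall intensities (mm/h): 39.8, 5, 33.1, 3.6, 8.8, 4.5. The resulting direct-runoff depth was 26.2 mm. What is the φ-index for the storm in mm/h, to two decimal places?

Only the 2 blocks with intensity above φ contribute runoff: 39.8, 33.1 mm/h.
Σ(I−φ)·Δt = d  ⇒  (39.8+33.1 − 2φ)·0.5 = 26.2
φ = (72.90 − 26.2/0.5) / 2 = 10.25 mm/h.

φ ≈ 10.25 mm/h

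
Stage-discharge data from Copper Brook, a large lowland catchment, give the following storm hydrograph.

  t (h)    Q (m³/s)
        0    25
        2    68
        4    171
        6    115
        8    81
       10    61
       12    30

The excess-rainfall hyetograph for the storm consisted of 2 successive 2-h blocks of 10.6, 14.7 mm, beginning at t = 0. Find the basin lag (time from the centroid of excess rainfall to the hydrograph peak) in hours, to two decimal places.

Centroid of excess rainfall: t_c = Σ P_i·t̄_i / ΣP_i = 2.1621 h (block centres at 1, 3 h).
Hydrograph peak occurs at t = 4 h, so basin lag t_L = 4 − 2.1621 = 1.84 h.

t_L ≈ 1.84 h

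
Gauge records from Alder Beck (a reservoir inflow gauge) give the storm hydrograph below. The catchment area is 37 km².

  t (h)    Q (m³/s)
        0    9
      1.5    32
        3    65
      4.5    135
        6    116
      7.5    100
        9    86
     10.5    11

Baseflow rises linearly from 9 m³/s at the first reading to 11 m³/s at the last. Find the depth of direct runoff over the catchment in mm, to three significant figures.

d ≈ 69.2 mm

Direct runoff: 0.00, 22.71, 55.43, 125.14, 105.86, 89.57, 75.29, 0.00 m³/s; ΣQ_DR = 474.0 m³/s.
V = ΣQ_DR · Δt = 474.0 × 5400 s = 2.560 × 10^6 m³.
Over A = 37 km², depth = V / A = 69.2 mm.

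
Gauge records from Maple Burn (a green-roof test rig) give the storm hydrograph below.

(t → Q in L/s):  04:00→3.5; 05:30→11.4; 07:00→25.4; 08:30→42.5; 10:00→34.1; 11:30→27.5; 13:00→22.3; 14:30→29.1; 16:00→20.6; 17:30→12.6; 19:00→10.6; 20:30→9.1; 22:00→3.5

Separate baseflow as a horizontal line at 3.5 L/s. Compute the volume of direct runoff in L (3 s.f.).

V ≈ 1.12 × 10^6 L

Direct-runoff ordinates (Q − Q_b): 0.0, 7.9, 21.9, 39.0, 30.6, 24.0, 18.8, 25.6, 17.1, 9.1, 7.1, 5.6, 0.0 L/s.
ΣQ_DR = 206.7 L/s.
With Δt = 1.5 h = 5400 s, V = ΣQ_DR · Δt = 206.7 × 5400 = 1.12 × 10^6 L.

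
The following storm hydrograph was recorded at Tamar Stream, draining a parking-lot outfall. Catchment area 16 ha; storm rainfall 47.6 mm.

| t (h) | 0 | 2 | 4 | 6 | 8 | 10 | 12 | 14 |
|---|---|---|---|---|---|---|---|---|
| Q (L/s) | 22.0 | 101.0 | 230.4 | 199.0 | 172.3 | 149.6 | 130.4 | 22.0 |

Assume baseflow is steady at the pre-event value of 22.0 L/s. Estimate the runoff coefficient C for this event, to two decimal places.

ΣQ_DR = 850.7 L/s; V = ΣQ_DR·Δt = 6.125 × 10^6 L.
Runoff depth d = V / A = 38.28 mm.
C = d / P = 38.28 / 47.6 = 0.80.

C ≈ 0.80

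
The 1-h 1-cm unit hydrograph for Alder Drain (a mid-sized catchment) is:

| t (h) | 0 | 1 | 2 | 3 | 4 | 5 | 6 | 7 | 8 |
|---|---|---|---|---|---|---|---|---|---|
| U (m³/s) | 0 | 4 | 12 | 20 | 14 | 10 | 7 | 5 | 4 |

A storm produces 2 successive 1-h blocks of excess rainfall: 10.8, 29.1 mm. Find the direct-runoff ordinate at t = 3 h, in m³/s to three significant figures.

Q ≈ 56.5 m³/s

By discrete convolution, Q_j = Σ (P_i / 10 mm) · U_{j−i}.
At t = 3 h (j=3): Q = (10.8/10)·20 + (29.1/10)·12 = 56.5 m³/s.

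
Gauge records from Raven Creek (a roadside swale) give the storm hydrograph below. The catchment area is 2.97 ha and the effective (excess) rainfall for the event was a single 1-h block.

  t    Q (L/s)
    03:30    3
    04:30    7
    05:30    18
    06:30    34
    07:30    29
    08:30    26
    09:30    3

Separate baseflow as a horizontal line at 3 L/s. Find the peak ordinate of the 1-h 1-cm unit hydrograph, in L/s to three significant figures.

U_p ≈ 25.8 L/s

Direct runoff: 0.0, 4.0, 15.0, 31.0, 26.0, 23.0, 0.0 L/s; ΣQ_DR = 99.00 L/s, peak = 31.0 L/s.
Runoff depth d = ΣQ_DR·Δt / A = 99.00 × 3600 / (2.97 ha) = 12.00 mm.
The 1-cm UH is the DRH scaled by (10 mm)/d, so U_p = 31.0 × 10/12.00 = 25.8 L/s.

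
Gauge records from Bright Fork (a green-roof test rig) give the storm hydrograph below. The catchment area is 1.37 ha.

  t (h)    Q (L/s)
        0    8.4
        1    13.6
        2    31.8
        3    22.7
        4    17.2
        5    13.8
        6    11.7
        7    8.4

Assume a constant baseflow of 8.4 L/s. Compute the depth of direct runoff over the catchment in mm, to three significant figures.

d ≈ 15.9 mm

Direct runoff: 0.0, 5.2, 23.4, 14.3, 8.8, 5.4, 3.3, 0.0 L/s; ΣQ_DR = 60.40 L/s.
V = ΣQ_DR · Δt = 60.40 × 3600 s = 2.174 × 10^5 L.
Over A = 1.37 ha, depth = V / A = 15.9 mm.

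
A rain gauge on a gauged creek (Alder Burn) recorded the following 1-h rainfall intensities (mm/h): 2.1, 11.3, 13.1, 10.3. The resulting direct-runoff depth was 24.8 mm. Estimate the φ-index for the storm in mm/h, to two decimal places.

φ ≈ 3.30 mm/h

Only the 3 blocks with intensity above φ contribute runoff: 11.3, 13.1, 10.3 mm/h.
Σ(I−φ)·Δt = d  ⇒  (11.3+13.1+10.3 − 3φ)·1 = 24.8
φ = (34.70 − 24.8/1) / 3 = 3.30 mm/h.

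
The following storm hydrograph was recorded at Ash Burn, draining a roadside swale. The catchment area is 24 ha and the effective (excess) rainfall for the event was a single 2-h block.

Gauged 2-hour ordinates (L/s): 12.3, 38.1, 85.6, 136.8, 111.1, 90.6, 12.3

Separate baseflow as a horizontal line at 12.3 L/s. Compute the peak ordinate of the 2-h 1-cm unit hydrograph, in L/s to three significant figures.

U_p ≈ 104 L/s

Direct runoff: 0.0, 25.8, 73.3, 124.5, 98.8, 78.3, 0.0 L/s; ΣQ_DR = 400.7 L/s, peak = 124.5 L/s.
Runoff depth d = ΣQ_DR·Δt / A = 400.7 × 7200 / (24 ha) = 12.02 mm.
The 1-cm UH is the DRH scaled by (10 mm)/d, so U_p = 124.5 × 10/12.02 = 104 L/s.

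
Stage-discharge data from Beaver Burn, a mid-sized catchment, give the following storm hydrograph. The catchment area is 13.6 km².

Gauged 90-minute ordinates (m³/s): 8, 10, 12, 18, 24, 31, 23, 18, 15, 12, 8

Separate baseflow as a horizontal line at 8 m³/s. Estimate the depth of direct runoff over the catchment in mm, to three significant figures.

d ≈ 36.1 mm

Direct runoff: 0.0, 2.0, 4.0, 10.0, 16.0, 23.0, 15.0, 10.0, 7.0, 4.0, 0.0 m³/s; ΣQ_DR = 91.00 m³/s.
V = ΣQ_DR · Δt = 91.00 × 5400 s = 4.914 × 10^5 m³.
Over A = 13.6 km², depth = V / A = 36.1 mm.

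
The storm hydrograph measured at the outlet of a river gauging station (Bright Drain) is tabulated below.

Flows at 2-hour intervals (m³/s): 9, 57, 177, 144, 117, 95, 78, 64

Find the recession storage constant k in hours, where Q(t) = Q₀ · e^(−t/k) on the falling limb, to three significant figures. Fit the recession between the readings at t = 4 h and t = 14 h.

k ≈ 9.83 h

On the falling limb, Q drops from 177 to 64 m³/s between t = 4 h and t = 14 h (Δt = 10 h).
k = −Δt / ln(Q₂/Q₁) = −10 / ln(64/177) = 9.83 h.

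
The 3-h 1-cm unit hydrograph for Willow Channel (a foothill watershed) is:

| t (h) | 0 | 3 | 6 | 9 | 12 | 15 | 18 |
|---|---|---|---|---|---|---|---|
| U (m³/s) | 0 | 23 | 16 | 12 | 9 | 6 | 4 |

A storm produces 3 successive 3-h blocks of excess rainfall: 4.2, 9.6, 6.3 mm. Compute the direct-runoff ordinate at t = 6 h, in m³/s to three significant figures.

By discrete convolution, Q_j = Σ (P_i / 10 mm) · U_{j−i}.
At t = 6 h (j=2): Q = (4.2/10)·16 + (9.6/10)·23 + (6.3/10)·0 = 28.8 m³/s.

Q ≈ 28.8 m³/s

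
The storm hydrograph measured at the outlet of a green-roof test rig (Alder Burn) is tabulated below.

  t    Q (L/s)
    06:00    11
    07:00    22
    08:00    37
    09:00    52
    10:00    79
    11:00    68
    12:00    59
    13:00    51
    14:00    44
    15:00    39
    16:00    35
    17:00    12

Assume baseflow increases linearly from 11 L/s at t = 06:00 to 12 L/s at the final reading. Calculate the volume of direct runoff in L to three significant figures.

Direct-runoff ordinates (Q − Q_b): 0.00, 10.91, 25.82, 40.73, 67.64, 56.55, 47.45, 39.36, 32.27, 27.18, 23.09, 0.00 L/s.
ΣQ_DR = 371.0 L/s.
With Δt = 1 h = 3600 s, V = ΣQ_DR · Δt = 371.0 × 3600 = 1.34 × 10^6 L.

V ≈ 1.34 × 10^6 L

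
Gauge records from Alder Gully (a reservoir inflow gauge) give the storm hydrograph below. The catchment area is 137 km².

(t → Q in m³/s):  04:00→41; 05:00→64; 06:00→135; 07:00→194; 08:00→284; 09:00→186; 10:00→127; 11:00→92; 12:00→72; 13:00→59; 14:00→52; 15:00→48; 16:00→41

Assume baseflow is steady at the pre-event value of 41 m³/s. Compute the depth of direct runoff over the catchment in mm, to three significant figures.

d ≈ 22.7 mm

Direct runoff: 0.0, 23.0, 94.0, 153.0, 243.0, 145.0, 86.0, 51.0, 31.0, 18.0, 11.0, 7.0, 0.0 m³/s; ΣQ_DR = 862.0 m³/s.
V = ΣQ_DR · Δt = 862.0 × 3600 s = 3.103 × 10^6 m³.
Over A = 137 km², depth = V / A = 22.7 mm.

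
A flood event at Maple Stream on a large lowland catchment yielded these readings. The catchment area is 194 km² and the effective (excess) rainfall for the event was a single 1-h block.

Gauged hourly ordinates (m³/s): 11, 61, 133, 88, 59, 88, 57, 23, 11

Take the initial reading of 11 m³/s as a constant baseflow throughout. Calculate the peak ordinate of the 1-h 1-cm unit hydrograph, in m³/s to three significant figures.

U_p ≈ 152 m³/s

Direct runoff: 0.0, 50.0, 122.0, 77.0, 48.0, 77.0, 46.0, 12.0, 0.0 m³/s; ΣQ_DR = 432.0 m³/s, peak = 122.0 m³/s.
Runoff depth d = ΣQ_DR·Δt / A = 432.0 × 3600 / (194 km²) = 8.016 mm.
The 1-cm UH is the DRH scaled by (10 mm)/d, so U_p = 122.0 × 10/8.016 = 152 m³/s.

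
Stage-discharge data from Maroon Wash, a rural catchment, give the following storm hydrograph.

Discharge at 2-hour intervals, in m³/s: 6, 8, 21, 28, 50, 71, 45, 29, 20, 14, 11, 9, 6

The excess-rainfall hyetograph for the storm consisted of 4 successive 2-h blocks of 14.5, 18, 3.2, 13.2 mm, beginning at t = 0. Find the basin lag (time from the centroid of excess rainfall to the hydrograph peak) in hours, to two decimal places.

Centroid of excess rainfall: t_c = Σ P_i·t̄_i / ΣP_i = 3.6176 h (block centres at 1, 3, 5, 7 h).
Hydrograph peak occurs at t = 10 h, so basin lag t_L = 10 − 3.6176 = 6.38 h.

t_L ≈ 6.38 h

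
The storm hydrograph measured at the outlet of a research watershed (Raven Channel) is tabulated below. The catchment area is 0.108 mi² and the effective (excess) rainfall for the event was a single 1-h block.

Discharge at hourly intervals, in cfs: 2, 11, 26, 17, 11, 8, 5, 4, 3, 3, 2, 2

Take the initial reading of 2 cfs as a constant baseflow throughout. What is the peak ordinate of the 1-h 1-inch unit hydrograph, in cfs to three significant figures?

Direct runoff: 0.0, 9.0, 24.0, 15.0, 9.0, 6.0, 3.0, 2.0, 1.0, 1.0, 0.0, 0.0 cfs; ΣQ_DR = 70.00 cfs, peak = 24.0 cfs.
Runoff depth d = ΣQ_DR·Δt / A = 70.00 × 3600 / (0.108 mi²) = 1.004 in.
The 1-inch UH is the DRH scaled by (1 in)/d, so U_p = 24.0 × 1/1.004 = 23.9 cfs.

U_p ≈ 23.9 cfs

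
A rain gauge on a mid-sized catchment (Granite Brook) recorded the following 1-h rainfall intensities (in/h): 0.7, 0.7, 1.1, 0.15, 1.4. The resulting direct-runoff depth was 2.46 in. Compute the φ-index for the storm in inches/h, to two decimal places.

Only the 4 blocks with intensity above φ contribute runoff: 0.7, 0.7, 1.1, 1.4 in/h.
Σ(I−φ)·Δt = d  ⇒  (0.7+0.7+1.1+1.4 − 4φ)·1 = 2.46
φ = (3.900 − 2.46/1) / 4 = 0.36 in/h.

φ ≈ 0.36 in/h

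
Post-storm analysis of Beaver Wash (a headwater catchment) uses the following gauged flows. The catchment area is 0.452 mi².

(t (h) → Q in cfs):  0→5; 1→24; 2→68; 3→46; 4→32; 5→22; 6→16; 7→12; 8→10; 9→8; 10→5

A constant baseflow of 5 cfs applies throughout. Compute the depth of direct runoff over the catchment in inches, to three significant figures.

Direct runoff: 0.0, 19.0, 63.0, 41.0, 27.0, 17.0, 11.0, 7.0, 5.0, 3.0, 0.0 cfs; ΣQ_DR = 193.0 cfs.
V = ΣQ_DR · Δt = 193.0 × 3600 s = 6.948 × 10^5 ft³.
Over A = 0.452 mi², depth = V / A = 0.662 in.

d ≈ 0.662 in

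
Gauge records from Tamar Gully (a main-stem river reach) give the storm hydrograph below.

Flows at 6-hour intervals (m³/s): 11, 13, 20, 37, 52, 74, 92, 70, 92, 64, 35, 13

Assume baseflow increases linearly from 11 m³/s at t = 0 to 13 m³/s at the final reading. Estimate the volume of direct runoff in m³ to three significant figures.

V ≈ 9.27 × 10^6 m³

Direct-runoff ordinates (Q − Q_b): 0.00, 1.82, 8.64, 25.45, 40.27, 62.09, 79.91, 57.73, 79.55, 51.36, 22.18, 0.00 m³/s.
ΣQ_DR = 429.0 m³/s.
With Δt = 6 h = 21600 s, V = ΣQ_DR · Δt = 429.0 × 21600 = 9.27 × 10^6 m³.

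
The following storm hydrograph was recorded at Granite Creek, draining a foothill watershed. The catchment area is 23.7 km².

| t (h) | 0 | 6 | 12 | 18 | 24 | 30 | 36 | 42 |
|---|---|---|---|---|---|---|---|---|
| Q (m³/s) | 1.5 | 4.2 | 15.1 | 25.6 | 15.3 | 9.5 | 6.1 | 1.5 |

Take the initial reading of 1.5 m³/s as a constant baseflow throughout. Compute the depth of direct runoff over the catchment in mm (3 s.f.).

Direct runoff: 0.0, 2.7, 13.6, 24.1, 13.8, 8.0, 4.6, 0.0 m³/s; ΣQ_DR = 66.80 m³/s.
V = ΣQ_DR · Δt = 66.80 × 21600 s = 1.443 × 10^6 m³.
Over A = 23.7 km², depth = V / A = 60.9 mm.

d ≈ 60.9 mm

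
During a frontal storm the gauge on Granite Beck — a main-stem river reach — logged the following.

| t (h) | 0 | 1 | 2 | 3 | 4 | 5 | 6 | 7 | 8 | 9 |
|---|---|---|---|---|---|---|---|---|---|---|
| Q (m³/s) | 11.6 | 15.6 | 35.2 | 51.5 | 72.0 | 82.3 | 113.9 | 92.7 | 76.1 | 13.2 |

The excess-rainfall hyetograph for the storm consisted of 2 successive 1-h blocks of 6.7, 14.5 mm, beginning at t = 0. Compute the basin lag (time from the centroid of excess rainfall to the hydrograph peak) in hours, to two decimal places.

t_L ≈ 4.82 h

Centroid of excess rainfall: t_c = Σ P_i·t̄_i / ΣP_i = 1.1840 h (block centres at 0.5, 1.5 h).
Hydrograph peak occurs at t = 6 h, so basin lag t_L = 6 − 1.1840 = 4.82 h.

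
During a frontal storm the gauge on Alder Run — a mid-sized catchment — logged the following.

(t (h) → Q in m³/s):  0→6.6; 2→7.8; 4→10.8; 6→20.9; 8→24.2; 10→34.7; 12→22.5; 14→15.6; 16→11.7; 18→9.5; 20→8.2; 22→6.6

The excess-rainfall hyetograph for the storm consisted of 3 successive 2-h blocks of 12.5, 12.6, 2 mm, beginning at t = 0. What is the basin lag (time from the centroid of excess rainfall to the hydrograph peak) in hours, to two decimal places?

t_L ≈ 7.77 h

Centroid of excess rainfall: t_c = Σ P_i·t̄_i / ΣP_i = 2.2251 h (block centres at 1, 3, 5 h).
Hydrograph peak occurs at t = 10 h, so basin lag t_L = 10 − 2.2251 = 7.77 h.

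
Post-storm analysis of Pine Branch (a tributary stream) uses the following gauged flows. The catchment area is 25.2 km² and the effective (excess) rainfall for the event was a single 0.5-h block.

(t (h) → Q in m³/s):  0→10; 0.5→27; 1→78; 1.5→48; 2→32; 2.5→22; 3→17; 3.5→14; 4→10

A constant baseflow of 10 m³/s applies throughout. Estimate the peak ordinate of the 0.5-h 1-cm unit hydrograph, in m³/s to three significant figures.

Direct runoff: 0.0, 17.0, 68.0, 38.0, 22.0, 12.0, 7.0, 4.0, 0.0 m³/s; ΣQ_DR = 168.0 m³/s, peak = 68.0 m³/s.
Runoff depth d = ΣQ_DR·Δt / A = 168.0 × 1800 / (25.2 km²) = 12.00 mm.
The 1-cm UH is the DRH scaled by (10 mm)/d, so U_p = 68.0 × 10/12.00 = 56.7 m³/s.

U_p ≈ 56.7 m³/s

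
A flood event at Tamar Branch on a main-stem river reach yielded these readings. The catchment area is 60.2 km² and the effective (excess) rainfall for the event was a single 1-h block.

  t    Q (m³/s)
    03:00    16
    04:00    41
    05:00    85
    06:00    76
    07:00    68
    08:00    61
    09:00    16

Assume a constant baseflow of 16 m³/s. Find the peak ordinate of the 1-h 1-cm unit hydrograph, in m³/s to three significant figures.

Direct runoff: 0.0, 25.0, 69.0, 60.0, 52.0, 45.0, 0.0 m³/s; ΣQ_DR = 251.0 m³/s, peak = 69.0 m³/s.
Runoff depth d = ΣQ_DR·Δt / A = 251.0 × 3600 / (60.2 km²) = 15.01 mm.
The 1-cm UH is the DRH scaled by (10 mm)/d, so U_p = 69.0 × 10/15.01 = 46.0 m³/s.

U_p ≈ 46.0 m³/s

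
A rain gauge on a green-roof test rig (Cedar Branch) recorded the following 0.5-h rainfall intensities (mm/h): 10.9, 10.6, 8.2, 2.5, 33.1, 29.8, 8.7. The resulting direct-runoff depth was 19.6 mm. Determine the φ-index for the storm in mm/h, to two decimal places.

φ ≈ 11.85 mm/h

Only the 2 blocks with intensity above φ contribute runoff: 33.1, 29.8 mm/h.
Σ(I−φ)·Δt = d  ⇒  (33.1+29.8 − 2φ)·0.5 = 19.6
φ = (62.90 − 19.6/0.5) / 2 = 11.85 mm/h.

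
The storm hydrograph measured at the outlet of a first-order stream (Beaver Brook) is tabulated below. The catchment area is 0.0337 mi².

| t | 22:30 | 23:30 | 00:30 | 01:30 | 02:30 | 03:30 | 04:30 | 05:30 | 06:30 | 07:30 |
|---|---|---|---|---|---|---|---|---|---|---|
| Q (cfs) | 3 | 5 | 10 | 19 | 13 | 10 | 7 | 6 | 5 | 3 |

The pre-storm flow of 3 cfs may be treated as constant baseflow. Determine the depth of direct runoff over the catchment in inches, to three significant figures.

Direct runoff: 0.0, 2.0, 7.0, 16.0, 10.0, 7.0, 4.0, 3.0, 2.0, 0.0 cfs; ΣQ_DR = 51.00 cfs.
V = ΣQ_DR · Δt = 51.00 × 3600 s = 1.836 × 10^5 ft³.
Over A = 0.0337 mi², depth = V / A = 2.35 in.

d ≈ 2.35 in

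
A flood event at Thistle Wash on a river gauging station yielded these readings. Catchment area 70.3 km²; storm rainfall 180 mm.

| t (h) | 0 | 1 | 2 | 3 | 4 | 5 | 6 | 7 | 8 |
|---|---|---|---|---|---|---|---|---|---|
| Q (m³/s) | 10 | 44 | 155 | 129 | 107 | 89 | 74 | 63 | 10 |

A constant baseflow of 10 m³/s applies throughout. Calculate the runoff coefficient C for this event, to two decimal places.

ΣQ_DR = 591.0 m³/s; V = ΣQ_DR·Δt = 2.128 × 10^6 m³.
Runoff depth d = V / A = 30.26 mm.
C = d / P = 30.26 / 180 = 0.17.

C ≈ 0.17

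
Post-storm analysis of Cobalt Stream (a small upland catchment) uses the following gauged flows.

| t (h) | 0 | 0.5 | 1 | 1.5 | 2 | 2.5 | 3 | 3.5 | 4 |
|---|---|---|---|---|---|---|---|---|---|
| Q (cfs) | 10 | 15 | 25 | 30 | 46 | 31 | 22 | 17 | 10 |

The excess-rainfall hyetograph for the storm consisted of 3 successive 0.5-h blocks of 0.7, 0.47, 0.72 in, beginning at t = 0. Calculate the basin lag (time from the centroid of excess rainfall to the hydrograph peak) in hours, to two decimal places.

t_L ≈ 1.24 h

Centroid of excess rainfall: t_c = Σ P_i·t̄_i / ΣP_i = 0.7553 h (block centres at 0.25, 0.75, 1.25 h).
Hydrograph peak occurs at t = 2 h, so basin lag t_L = 2 − 0.7553 = 1.24 h.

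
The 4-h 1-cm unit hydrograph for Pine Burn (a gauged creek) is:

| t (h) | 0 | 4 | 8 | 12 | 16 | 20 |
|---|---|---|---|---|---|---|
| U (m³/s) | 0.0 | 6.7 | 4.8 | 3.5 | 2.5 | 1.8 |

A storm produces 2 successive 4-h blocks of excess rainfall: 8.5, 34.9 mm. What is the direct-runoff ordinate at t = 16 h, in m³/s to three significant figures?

Q ≈ 14.3 m³/s

By discrete convolution, Q_j = Σ (P_i / 10 mm) · U_{j−i}.
At t = 16 h (j=4): Q = (8.5/10)·2.5 + (34.9/10)·3.5 = 14.3 m³/s.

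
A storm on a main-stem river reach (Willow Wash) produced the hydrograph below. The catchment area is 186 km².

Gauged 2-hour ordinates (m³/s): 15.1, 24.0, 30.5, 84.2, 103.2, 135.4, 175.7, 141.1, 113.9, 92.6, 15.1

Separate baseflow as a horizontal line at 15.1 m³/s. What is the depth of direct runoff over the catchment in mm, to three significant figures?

Direct runoff: 0.0, 8.9, 15.4, 69.1, 88.1, 120.3, 160.6, 126.0, 98.8, 77.5, 0.0 m³/s; ΣQ_DR = 764.7 m³/s.
V = ΣQ_DR · Δt = 764.7 × 7200 s = 5.506 × 10^6 m³.
Over A = 186 km², depth = V / A = 29.6 mm.

d ≈ 29.6 mm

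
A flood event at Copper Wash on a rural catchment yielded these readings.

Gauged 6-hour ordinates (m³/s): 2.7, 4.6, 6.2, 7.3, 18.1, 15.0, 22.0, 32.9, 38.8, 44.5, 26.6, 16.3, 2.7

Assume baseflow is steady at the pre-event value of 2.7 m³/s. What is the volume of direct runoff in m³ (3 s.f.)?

V ≈ 4.38 × 10^6 m³

Direct-runoff ordinates (Q − Q_b): 0.0, 1.9, 3.5, 4.6, 15.4, 12.3, 19.3, 30.2, 36.1, 41.8, 23.9, 13.6, 0.0 m³/s.
ΣQ_DR = 202.6 m³/s.
With Δt = 6 h = 21600 s, V = ΣQ_DR · Δt = 202.6 × 21600 = 4.38 × 10^6 m³.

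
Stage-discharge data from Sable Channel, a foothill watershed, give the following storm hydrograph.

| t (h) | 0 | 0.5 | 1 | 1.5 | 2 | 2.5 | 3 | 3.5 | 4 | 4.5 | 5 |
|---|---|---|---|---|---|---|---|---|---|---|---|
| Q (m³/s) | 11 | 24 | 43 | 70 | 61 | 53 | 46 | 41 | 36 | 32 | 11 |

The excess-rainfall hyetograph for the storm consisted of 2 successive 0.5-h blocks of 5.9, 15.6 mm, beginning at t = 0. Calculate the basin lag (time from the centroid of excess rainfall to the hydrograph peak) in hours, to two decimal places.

t_L ≈ 0.89 h

Centroid of excess rainfall: t_c = Σ P_i·t̄_i / ΣP_i = 0.6128 h (block centres at 0.25, 0.75 h).
Hydrograph peak occurs at t = 1.5 h, so basin lag t_L = 1.5 − 0.6128 = 0.89 h.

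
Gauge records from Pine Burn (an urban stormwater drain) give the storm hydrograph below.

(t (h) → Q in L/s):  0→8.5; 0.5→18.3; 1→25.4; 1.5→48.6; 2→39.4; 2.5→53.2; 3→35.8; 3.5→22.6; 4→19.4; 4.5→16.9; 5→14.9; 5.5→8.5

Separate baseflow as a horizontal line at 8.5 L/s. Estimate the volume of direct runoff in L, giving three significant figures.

V ≈ 3.77 × 10^5 L

Direct-runoff ordinates (Q − Q_b): 0.0, 9.8, 16.9, 40.1, 30.9, 44.7, 27.3, 14.1, 10.9, 8.4, 6.4, 0.0 L/s.
ΣQ_DR = 209.5 L/s.
With Δt = 0.5 h = 1800 s, V = ΣQ_DR · Δt = 209.5 × 1800 = 3.77 × 10^5 L.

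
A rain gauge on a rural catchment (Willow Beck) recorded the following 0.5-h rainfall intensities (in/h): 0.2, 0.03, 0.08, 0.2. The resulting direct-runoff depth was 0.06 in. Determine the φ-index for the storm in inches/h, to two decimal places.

φ ≈ 0.14 in/h

Only the 2 blocks with intensity above φ contribute runoff: 0.2, 0.2 in/h.
Σ(I−φ)·Δt = d  ⇒  (0.2+0.2 − 2φ)·0.5 = 0.06
φ = (0.4000 − 0.06/0.5) / 2 = 0.14 in/h.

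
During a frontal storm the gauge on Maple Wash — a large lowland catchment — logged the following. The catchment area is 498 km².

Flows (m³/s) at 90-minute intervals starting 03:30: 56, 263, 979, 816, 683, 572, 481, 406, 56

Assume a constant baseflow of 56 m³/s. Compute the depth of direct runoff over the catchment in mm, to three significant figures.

Direct runoff: 0.0, 207.0, 923.0, 760.0, 627.0, 516.0, 425.0, 350.0, 0.0 m³/s; ΣQ_DR = 3808 m³/s.
V = ΣQ_DR · Δt = 3808 × 5400 s = 2.056 × 10^7 m³.
Over A = 498 km², depth = V / A = 41.3 mm.

d ≈ 41.3 mm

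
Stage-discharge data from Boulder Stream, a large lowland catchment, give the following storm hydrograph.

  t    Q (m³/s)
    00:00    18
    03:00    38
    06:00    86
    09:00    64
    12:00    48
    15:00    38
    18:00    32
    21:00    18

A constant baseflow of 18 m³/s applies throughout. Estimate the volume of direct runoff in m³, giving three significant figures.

Direct-runoff ordinates (Q − Q_b): 0.0, 20.0, 68.0, 46.0, 30.0, 20.0, 14.0, 0.0 m³/s.
ΣQ_DR = 198.0 m³/s.
With Δt = 3 h = 10800 s, V = ΣQ_DR · Δt = 198.0 × 10800 = 2.14 × 10^6 m³.

V ≈ 2.14 × 10^6 m³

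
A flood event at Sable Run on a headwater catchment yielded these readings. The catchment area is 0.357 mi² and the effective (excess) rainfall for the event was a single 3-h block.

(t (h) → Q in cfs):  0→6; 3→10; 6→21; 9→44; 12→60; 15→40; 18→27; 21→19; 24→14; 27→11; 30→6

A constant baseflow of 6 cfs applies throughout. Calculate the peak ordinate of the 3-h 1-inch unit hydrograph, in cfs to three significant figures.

U_p ≈ 21.6 cfs

Direct runoff: 0.0, 4.0, 15.0, 38.0, 54.0, 34.0, 21.0, 13.0, 8.0, 5.0, 0.0 cfs; ΣQ_DR = 192.0 cfs, peak = 54.0 cfs.
Runoff depth d = ΣQ_DR·Δt / A = 192.0 × 10800 / (0.357 mi²) = 2.500 in.
The 1-inch UH is the DRH scaled by (1 in)/d, so U_p = 54.0 × 1/2.500 = 21.6 cfs.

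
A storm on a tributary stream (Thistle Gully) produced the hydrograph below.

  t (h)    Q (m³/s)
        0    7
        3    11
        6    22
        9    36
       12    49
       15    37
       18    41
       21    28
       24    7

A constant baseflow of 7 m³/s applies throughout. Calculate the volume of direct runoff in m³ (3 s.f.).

Direct-runoff ordinates (Q − Q_b): 0.0, 4.0, 15.0, 29.0, 42.0, 30.0, 34.0, 21.0, 0.0 m³/s.
ΣQ_DR = 175.0 m³/s.
With Δt = 3 h = 10800 s, V = ΣQ_DR · Δt = 175.0 × 10800 = 1.89 × 10^6 m³.

V ≈ 1.89 × 10^6 m³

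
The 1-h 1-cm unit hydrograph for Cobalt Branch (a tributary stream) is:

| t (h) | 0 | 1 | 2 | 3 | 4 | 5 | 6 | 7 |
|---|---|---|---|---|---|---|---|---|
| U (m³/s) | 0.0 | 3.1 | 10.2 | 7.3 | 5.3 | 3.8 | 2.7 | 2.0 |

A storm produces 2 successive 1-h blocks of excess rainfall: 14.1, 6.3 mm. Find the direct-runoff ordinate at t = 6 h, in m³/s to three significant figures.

By discrete convolution, Q_j = Σ (P_i / 10 mm) · U_{j−i}.
At t = 6 h (j=6): Q = (14.1/10)·2.7 + (6.3/10)·3.8 = 6.20 m³/s.

Q ≈ 6.20 m³/s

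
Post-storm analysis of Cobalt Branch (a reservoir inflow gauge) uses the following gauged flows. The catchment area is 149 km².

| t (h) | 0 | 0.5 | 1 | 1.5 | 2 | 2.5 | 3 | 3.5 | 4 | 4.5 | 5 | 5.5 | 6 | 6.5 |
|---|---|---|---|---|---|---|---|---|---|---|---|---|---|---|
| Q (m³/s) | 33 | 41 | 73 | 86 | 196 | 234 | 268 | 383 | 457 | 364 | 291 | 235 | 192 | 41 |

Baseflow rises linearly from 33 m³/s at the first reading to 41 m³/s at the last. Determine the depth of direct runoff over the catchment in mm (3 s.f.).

Direct runoff: 0.00, 7.38, 38.77, 51.15, 160.54, 197.92, 231.31, 345.69, 419.08, 325.46, 251.85, 195.23, 151.62, 0.00 m³/s; ΣQ_DR = 2376 m³/s.
V = ΣQ_DR · Δt = 2376 × 1800 s = 4.277 × 10^6 m³.
Over A = 149 km², depth = V / A = 28.7 mm.

d ≈ 28.7 mm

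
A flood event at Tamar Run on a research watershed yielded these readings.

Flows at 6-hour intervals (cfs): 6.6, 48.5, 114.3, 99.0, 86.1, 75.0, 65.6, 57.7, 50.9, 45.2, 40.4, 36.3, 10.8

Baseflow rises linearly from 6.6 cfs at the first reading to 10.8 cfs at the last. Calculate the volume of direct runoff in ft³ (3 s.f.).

Direct-runoff ordinates (Q − Q_b): 0.00, 41.55, 107.00, 91.35, 78.10, 66.65, 56.90, 48.65, 41.50, 35.45, 30.30, 25.85, 0.00 cfs.
ΣQ_DR = 623.3 cfs.
With Δt = 6 h = 21600 s, V = ΣQ_DR · Δt = 623.3 × 21600 = 1.35 × 10^7 ft³.

V ≈ 1.35 × 10^7 ft³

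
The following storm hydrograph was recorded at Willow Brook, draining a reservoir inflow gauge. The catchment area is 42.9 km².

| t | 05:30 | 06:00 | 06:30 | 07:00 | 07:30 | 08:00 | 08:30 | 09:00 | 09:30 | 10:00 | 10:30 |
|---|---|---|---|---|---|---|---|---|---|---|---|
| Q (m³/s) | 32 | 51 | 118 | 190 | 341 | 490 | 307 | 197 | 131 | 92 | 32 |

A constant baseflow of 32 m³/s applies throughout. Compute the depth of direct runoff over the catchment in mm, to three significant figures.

Direct runoff: 0.0, 19.0, 86.0, 158.0, 309.0, 458.0, 275.0, 165.0, 99.0, 60.0, 0.0 m³/s; ΣQ_DR = 1629 m³/s.
V = ΣQ_DR · Δt = 1629 × 1800 s = 2.932 × 10^6 m³.
Over A = 42.9 km², depth = V / A = 68.3 mm.

d ≈ 68.3 mm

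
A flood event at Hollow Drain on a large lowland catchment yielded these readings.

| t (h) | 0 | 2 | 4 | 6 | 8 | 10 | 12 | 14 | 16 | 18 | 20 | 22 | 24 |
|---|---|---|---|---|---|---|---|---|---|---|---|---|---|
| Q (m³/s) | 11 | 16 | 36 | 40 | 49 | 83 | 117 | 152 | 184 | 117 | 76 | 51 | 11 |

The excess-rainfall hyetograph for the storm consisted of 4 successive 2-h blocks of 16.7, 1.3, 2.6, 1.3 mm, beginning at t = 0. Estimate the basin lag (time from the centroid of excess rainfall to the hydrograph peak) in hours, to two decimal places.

t_L ≈ 14.05 h

Centroid of excess rainfall: t_c = Σ P_i·t̄_i / ΣP_i = 1.9498 h (block centres at 1, 3, 5, 7 h).
Hydrograph peak occurs at t = 16 h, so basin lag t_L = 16 − 1.9498 = 14.05 h.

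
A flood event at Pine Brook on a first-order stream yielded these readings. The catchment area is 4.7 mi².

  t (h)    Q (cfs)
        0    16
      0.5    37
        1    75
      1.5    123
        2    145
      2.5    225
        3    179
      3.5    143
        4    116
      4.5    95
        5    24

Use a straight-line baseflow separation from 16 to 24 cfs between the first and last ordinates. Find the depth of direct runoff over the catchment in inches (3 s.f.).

Direct runoff: 0.00, 20.20, 57.40, 104.60, 125.80, 205.00, 158.20, 121.40, 93.60, 71.80, 0.00 cfs; ΣQ_DR = 958.0 cfs.
V = ΣQ_DR · Δt = 958.0 × 1800 s = 1.724 × 10^6 ft³.
Over A = 4.7 mi², depth = V / A = 0.158 in.

d ≈ 0.158 in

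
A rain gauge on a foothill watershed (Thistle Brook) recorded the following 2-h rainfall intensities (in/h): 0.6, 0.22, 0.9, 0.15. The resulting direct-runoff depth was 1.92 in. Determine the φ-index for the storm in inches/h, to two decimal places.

Only the 2 blocks with intensity above φ contribute runoff: 0.6, 0.9 in/h.
Σ(I−φ)·Δt = d  ⇒  (0.6+0.9 − 2φ)·2 = 1.92
φ = (1.500 − 1.92/2) / 2 = 0.27 in/h.

φ ≈ 0.27 in/h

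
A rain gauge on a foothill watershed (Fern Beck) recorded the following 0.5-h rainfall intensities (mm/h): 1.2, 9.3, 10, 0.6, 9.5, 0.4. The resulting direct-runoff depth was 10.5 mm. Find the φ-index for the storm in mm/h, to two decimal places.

φ ≈ 2.60 mm/h

Only the 3 blocks with intensity above φ contribute runoff: 9.3, 10, 9.5 mm/h.
Σ(I−φ)·Δt = d  ⇒  (9.3+10+9.5 − 3φ)·0.5 = 10.5
φ = (28.80 − 10.5/0.5) / 3 = 2.60 mm/h.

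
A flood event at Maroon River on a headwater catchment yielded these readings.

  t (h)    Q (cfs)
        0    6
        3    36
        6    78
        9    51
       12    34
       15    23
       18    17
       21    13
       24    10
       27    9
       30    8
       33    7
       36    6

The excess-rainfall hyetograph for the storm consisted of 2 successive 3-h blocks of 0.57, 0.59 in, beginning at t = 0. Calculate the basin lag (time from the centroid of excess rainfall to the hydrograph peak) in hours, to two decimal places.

Centroid of excess rainfall: t_c = Σ P_i·t̄_i / ΣP_i = 3.0259 h (block centres at 1.5, 4.5 h).
Hydrograph peak occurs at t = 6 h, so basin lag t_L = 6 − 3.0259 = 2.97 h.

t_L ≈ 2.97 h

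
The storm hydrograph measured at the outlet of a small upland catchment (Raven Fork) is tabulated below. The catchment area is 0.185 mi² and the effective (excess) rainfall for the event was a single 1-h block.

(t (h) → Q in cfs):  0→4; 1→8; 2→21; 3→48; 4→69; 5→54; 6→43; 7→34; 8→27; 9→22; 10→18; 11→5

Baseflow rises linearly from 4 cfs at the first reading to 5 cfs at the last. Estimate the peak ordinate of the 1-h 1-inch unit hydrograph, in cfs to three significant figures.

U_p ≈ 25.8 cfs

Direct runoff: 0.00, 3.91, 16.82, 43.73, 64.64, 49.55, 38.45, 29.36, 22.27, 17.18, 13.09, 0.00 cfs; ΣQ_DR = 299.0 cfs, peak = 64.64 cfs.
Runoff depth d = ΣQ_DR·Δt / A = 299.0 × 3600 / (0.185 mi²) = 2.504 in.
The 1-inch UH is the DRH scaled by (1 in)/d, so U_p = 64.64 × 1/2.504 = 25.8 cfs.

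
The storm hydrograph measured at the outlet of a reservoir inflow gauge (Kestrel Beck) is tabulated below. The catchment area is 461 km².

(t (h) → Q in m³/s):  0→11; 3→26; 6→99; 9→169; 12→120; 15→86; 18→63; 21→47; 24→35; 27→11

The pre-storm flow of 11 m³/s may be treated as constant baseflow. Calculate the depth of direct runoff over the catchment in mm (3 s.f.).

d ≈ 13.0 mm

Direct runoff: 0.0, 15.0, 88.0, 158.0, 109.0, 75.0, 52.0, 36.0, 24.0, 0.0 m³/s; ΣQ_DR = 557.0 m³/s.
V = ΣQ_DR · Δt = 557.0 × 10800 s = 6.016 × 10^6 m³.
Over A = 461 km², depth = V / A = 13.0 mm.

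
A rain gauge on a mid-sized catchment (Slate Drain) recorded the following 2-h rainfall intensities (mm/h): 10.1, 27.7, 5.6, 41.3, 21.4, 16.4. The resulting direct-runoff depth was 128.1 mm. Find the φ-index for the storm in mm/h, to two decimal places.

φ ≈ 10.69 mm/h

Only the 4 blocks with intensity above φ contribute runoff: 27.7, 41.3, 21.4, 16.4 mm/h.
Σ(I−φ)·Δt = d  ⇒  (27.7+41.3+21.4+16.4 − 4φ)·2 = 128.1
φ = (106.8 − 128.1/2) / 4 = 10.69 mm/h.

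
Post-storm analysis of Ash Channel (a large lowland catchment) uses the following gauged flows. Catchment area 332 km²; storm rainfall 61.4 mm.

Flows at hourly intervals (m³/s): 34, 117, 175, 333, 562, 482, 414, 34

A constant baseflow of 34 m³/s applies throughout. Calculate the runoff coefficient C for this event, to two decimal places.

C ≈ 0.33

ΣQ_DR = 1879 m³/s; V = ΣQ_DR·Δt = 6.764 × 10^6 m³.
Runoff depth d = V / A = 20.37 mm.
C = d / P = 20.37 / 61.4 = 0.33.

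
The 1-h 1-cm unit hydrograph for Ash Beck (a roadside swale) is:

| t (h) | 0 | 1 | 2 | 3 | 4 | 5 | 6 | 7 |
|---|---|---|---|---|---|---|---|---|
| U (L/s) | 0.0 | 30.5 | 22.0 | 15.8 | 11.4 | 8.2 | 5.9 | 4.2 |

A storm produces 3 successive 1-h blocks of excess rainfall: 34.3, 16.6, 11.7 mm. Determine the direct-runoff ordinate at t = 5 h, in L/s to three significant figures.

By discrete convolution, Q_j = Σ (P_i / 10 mm) · U_{j−i}.
At t = 5 h (j=5): Q = (34.3/10)·8.2 + (16.6/10)·11.4 + (11.7/10)·15.8 = 65.5 L/s.

Q ≈ 65.5 L/s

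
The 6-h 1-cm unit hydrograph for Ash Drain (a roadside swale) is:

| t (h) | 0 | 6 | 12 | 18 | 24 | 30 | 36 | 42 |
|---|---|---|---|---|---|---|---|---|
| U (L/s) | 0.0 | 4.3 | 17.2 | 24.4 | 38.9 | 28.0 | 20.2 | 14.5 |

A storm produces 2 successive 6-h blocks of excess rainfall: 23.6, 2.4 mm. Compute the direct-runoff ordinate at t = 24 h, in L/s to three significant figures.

By discrete convolution, Q_j = Σ (P_i / 10 mm) · U_{j−i}.
At t = 24 h (j=4): Q = (23.6/10)·38.9 + (2.4/10)·24.4 = 97.7 L/s.

Q ≈ 97.7 L/s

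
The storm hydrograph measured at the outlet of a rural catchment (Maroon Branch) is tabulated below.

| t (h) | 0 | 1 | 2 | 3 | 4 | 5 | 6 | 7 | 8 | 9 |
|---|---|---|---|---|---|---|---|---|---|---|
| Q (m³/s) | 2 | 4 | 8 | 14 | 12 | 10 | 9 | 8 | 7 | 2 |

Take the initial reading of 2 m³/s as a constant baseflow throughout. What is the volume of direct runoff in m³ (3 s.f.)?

Direct-runoff ordinates (Q − Q_b): 0.0, 2.0, 6.0, 12.0, 10.0, 8.0, 7.0, 6.0, 5.0, 0.0 m³/s.
ΣQ_DR = 56.00 m³/s.
With Δt = 1 h = 3600 s, V = ΣQ_DR · Δt = 56.00 × 3600 = 2.02 × 10^5 m³.

V ≈ 2.02 × 10^5 m³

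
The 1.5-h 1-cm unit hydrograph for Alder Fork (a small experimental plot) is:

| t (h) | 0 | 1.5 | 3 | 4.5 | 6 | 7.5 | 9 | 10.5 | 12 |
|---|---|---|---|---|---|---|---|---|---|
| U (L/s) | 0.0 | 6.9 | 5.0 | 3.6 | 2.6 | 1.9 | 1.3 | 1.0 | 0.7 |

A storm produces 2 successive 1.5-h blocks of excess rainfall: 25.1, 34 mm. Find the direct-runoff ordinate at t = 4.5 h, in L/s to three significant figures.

Q ≈ 26.0 L/s

By discrete convolution, Q_j = Σ (P_i / 10 mm) · U_{j−i}.
At t = 4.5 h (j=3): Q = (25.1/10)·3.6 + (34/10)·5.0 = 26.0 L/s.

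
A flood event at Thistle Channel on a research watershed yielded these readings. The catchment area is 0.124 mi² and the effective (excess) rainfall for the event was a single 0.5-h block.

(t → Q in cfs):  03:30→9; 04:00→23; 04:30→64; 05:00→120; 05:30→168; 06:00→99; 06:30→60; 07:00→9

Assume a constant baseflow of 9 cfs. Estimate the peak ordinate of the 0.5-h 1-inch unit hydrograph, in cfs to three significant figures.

U_p ≈ 53.0 cfs

Direct runoff: 0.0, 14.0, 55.0, 111.0, 159.0, 90.0, 51.0, 0.0 cfs; ΣQ_DR = 480.0 cfs, peak = 159.0 cfs.
Runoff depth d = ΣQ_DR·Δt / A = 480.0 × 1800 / (0.124 mi²) = 2.999 in.
The 1-inch UH is the DRH scaled by (1 in)/d, so U_p = 159.0 × 1/2.999 = 53.0 cfs.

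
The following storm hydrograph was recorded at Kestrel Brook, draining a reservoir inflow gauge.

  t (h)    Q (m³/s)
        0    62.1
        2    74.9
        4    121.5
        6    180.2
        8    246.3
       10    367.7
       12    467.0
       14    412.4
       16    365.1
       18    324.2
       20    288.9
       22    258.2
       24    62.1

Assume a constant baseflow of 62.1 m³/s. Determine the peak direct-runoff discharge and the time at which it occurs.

Q_p = 404.9 m³/s at t = 12 h

Subtracting baseflow gives direct-runoff ordinates: 0.0, 12.8, 59.4, 118.1, 184.2, 305.6, 404.9, 350.3, 303.0, 262.1, 226.8, 196.1, 0.0 m³/s.
The maximum is 404.9 m³/s, occurring at the reading for t = 12 h.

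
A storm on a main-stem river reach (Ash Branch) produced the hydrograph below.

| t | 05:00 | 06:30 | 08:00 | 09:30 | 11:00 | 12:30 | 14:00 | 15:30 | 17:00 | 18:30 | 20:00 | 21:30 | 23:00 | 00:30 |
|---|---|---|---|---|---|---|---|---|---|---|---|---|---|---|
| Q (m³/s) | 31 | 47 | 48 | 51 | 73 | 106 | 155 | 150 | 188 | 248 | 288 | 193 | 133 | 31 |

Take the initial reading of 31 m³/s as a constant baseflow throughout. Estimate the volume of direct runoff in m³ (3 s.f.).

V ≈ 7.06 × 10^6 m³

Direct-runoff ordinates (Q − Q_b): 0.0, 16.0, 17.0, 20.0, 42.0, 75.0, 124.0, 119.0, 157.0, 217.0, 257.0, 162.0, 102.0, 0.0 m³/s.
ΣQ_DR = 1308 m³/s.
With Δt = 1.5 h = 5400 s, V = ΣQ_DR · Δt = 1308 × 5400 = 7.06 × 10^6 m³.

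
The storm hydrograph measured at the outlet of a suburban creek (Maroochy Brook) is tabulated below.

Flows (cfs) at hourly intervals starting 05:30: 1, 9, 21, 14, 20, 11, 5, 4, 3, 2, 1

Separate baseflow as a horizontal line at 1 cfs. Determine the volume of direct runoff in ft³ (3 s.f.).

V ≈ 2.88 × 10^5 ft³

Direct-runoff ordinates (Q − Q_b): 0.0, 8.0, 20.0, 13.0, 19.0, 10.0, 4.0, 3.0, 2.0, 1.0, 0.0 cfs.
ΣQ_DR = 80.00 cfs.
With Δt = 1 h = 3600 s, V = ΣQ_DR · Δt = 80.00 × 3600 = 2.88 × 10^5 ft³.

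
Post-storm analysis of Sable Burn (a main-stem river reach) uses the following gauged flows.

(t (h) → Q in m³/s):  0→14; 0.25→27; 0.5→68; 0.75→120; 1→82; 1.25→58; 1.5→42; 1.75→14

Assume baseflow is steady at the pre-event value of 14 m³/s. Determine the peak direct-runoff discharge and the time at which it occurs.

Subtracting baseflow gives direct-runoff ordinates: 0.0, 13.0, 54.0, 106.0, 68.0, 44.0, 28.0, 0.0 m³/s.
The maximum is 106.0 m³/s, occurring at the reading for t = 0.75 h.

Q_p = 106.0 m³/s at t = 0.75 h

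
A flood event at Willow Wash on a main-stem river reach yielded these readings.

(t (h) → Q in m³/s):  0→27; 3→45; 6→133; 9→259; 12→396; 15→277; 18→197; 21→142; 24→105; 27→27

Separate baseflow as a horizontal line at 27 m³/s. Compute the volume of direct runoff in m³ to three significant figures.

V ≈ 1.45 × 10^7 m³

Direct-runoff ordinates (Q − Q_b): 0.0, 18.0, 106.0, 232.0, 369.0, 250.0, 170.0, 115.0, 78.0, 0.0 m³/s.
ΣQ_DR = 1338 m³/s.
With Δt = 3 h = 10800 s, V = ΣQ_DR · Δt = 1338 × 10800 = 1.45 × 10^7 m³.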